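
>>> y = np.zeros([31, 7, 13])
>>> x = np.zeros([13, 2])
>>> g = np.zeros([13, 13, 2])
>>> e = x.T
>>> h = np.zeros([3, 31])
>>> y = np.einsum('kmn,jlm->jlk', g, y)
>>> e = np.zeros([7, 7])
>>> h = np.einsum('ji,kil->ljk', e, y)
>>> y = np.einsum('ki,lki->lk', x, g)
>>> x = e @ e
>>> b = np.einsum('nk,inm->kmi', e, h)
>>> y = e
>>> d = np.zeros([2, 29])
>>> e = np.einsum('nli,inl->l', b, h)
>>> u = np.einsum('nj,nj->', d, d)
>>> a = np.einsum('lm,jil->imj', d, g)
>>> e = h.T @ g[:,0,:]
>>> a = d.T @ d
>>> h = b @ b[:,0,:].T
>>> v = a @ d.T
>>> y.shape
(7, 7)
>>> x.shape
(7, 7)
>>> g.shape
(13, 13, 2)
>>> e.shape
(31, 7, 2)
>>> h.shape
(7, 31, 7)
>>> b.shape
(7, 31, 13)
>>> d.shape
(2, 29)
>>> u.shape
()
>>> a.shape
(29, 29)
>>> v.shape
(29, 2)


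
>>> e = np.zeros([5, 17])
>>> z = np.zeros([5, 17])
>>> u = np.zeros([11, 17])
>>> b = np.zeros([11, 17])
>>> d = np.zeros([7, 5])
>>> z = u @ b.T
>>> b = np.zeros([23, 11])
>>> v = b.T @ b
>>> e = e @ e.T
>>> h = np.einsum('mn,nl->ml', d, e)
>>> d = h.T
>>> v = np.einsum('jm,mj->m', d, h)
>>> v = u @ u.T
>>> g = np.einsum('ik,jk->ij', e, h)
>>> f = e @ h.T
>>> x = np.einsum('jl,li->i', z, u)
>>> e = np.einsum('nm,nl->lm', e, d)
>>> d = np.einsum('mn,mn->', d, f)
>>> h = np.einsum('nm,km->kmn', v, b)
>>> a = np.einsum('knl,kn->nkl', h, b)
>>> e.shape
(7, 5)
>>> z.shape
(11, 11)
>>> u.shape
(11, 17)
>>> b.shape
(23, 11)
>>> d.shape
()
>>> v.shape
(11, 11)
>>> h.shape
(23, 11, 11)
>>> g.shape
(5, 7)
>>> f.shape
(5, 7)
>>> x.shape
(17,)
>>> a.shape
(11, 23, 11)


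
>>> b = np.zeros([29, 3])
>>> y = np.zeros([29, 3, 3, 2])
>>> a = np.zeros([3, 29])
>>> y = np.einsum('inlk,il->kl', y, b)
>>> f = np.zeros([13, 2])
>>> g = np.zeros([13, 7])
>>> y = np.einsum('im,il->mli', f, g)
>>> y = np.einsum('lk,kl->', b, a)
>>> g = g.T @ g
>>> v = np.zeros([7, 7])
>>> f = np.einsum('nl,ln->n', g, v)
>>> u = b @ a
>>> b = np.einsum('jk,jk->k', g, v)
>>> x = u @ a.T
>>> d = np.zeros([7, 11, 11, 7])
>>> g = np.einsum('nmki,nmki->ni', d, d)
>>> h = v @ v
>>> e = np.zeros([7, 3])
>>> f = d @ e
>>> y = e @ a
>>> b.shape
(7,)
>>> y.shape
(7, 29)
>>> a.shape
(3, 29)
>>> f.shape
(7, 11, 11, 3)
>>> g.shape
(7, 7)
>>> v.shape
(7, 7)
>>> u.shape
(29, 29)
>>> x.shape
(29, 3)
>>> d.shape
(7, 11, 11, 7)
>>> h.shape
(7, 7)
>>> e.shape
(7, 3)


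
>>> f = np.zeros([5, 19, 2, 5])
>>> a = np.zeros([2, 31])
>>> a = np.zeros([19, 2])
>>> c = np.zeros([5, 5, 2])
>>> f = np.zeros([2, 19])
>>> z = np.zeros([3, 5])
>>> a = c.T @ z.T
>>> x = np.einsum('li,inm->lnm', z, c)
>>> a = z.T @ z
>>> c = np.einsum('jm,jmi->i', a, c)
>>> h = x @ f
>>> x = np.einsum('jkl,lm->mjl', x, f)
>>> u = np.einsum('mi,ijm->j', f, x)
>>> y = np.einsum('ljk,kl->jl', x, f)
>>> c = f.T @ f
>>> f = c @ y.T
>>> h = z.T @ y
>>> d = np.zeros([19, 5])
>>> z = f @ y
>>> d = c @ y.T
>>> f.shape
(19, 3)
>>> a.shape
(5, 5)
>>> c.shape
(19, 19)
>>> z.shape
(19, 19)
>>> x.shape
(19, 3, 2)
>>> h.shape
(5, 19)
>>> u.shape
(3,)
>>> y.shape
(3, 19)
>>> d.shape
(19, 3)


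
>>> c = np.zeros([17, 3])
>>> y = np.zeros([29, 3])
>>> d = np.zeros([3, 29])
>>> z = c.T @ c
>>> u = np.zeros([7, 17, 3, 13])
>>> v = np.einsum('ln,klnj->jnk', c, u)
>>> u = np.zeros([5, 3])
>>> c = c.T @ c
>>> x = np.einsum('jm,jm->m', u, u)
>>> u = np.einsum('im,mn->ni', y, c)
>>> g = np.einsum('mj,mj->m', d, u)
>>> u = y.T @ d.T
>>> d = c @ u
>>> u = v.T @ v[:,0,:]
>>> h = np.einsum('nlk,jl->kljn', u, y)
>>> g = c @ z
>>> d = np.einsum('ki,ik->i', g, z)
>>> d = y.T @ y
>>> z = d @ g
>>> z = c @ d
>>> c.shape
(3, 3)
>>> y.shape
(29, 3)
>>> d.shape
(3, 3)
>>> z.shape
(3, 3)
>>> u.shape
(7, 3, 7)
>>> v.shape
(13, 3, 7)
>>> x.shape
(3,)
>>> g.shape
(3, 3)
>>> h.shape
(7, 3, 29, 7)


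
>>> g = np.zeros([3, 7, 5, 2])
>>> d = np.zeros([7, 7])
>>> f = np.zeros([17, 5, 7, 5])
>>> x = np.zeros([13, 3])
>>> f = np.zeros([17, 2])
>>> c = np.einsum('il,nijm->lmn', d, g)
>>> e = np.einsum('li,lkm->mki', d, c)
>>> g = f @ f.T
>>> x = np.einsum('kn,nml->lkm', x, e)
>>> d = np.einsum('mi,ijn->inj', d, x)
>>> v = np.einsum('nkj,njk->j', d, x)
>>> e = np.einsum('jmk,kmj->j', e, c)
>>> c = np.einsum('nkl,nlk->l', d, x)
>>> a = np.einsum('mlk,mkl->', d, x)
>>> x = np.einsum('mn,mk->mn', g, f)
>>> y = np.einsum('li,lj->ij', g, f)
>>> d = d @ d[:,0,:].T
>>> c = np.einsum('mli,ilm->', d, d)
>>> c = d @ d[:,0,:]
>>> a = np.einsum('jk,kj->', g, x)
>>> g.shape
(17, 17)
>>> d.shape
(7, 2, 7)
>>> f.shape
(17, 2)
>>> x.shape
(17, 17)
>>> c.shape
(7, 2, 7)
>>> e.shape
(3,)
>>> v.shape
(13,)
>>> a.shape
()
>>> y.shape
(17, 2)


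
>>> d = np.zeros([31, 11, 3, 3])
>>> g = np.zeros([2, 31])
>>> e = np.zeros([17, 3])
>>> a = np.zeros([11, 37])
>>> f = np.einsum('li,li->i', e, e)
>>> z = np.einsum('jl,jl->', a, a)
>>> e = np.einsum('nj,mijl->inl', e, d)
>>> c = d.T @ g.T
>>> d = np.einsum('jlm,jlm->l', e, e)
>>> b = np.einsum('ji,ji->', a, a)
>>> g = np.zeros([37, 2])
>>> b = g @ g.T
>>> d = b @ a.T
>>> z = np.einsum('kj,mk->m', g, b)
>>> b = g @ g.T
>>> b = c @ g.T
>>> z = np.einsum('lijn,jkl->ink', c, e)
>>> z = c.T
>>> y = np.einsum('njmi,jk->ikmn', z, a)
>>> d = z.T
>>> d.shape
(3, 3, 11, 2)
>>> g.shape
(37, 2)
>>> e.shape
(11, 17, 3)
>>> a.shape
(11, 37)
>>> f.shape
(3,)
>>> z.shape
(2, 11, 3, 3)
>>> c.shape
(3, 3, 11, 2)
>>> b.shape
(3, 3, 11, 37)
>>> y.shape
(3, 37, 3, 2)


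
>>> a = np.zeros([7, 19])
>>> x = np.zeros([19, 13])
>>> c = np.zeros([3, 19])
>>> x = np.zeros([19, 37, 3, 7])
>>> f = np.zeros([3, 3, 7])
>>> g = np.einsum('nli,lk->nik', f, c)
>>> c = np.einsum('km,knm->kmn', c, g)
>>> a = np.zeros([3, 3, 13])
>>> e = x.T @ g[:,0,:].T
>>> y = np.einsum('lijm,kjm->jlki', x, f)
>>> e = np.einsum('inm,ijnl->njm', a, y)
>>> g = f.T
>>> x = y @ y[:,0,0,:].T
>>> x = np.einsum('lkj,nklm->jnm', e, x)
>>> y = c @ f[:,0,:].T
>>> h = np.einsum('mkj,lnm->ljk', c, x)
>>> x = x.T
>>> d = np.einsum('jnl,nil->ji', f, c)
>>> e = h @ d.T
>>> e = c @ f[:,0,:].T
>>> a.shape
(3, 3, 13)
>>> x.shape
(3, 3, 13)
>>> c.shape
(3, 19, 7)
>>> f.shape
(3, 3, 7)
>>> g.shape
(7, 3, 3)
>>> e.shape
(3, 19, 3)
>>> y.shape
(3, 19, 3)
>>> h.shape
(13, 7, 19)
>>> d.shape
(3, 19)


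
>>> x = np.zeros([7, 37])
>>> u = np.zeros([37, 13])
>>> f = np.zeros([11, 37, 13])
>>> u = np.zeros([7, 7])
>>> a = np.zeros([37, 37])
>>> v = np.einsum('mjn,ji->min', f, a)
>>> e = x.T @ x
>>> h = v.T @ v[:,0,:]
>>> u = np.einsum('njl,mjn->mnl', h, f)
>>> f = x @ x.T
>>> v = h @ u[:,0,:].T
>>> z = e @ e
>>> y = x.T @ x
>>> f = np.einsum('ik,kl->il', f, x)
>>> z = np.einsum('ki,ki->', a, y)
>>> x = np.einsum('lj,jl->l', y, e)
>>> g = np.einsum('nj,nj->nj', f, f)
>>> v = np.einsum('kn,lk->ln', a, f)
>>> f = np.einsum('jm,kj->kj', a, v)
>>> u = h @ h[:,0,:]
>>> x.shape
(37,)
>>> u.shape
(13, 37, 13)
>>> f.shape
(7, 37)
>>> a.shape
(37, 37)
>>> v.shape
(7, 37)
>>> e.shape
(37, 37)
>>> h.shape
(13, 37, 13)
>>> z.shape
()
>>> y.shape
(37, 37)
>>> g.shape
(7, 37)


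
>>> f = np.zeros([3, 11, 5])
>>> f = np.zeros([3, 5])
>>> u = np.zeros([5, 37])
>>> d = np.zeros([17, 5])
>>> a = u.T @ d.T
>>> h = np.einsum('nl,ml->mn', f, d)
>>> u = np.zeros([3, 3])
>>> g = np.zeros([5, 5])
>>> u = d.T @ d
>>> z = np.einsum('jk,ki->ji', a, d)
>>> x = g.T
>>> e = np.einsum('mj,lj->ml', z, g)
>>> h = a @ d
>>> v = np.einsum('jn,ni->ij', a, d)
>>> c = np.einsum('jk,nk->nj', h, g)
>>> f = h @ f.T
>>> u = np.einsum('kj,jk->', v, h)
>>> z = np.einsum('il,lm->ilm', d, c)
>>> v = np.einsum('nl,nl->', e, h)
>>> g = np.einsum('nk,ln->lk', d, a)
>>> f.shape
(37, 3)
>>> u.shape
()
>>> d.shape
(17, 5)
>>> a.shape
(37, 17)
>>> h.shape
(37, 5)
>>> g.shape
(37, 5)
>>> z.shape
(17, 5, 37)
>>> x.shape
(5, 5)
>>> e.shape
(37, 5)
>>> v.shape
()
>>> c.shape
(5, 37)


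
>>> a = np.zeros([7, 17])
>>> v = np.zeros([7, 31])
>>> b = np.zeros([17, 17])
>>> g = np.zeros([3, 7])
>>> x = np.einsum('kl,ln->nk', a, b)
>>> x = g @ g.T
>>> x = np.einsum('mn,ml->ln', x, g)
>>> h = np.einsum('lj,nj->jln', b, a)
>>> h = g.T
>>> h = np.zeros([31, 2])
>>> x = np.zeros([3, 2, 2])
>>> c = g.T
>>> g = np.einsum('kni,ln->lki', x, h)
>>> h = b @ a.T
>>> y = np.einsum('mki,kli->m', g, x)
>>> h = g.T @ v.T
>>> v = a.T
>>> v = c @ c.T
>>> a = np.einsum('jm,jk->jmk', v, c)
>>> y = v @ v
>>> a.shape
(7, 7, 3)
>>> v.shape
(7, 7)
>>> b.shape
(17, 17)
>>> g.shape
(31, 3, 2)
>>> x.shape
(3, 2, 2)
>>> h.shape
(2, 3, 7)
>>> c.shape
(7, 3)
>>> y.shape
(7, 7)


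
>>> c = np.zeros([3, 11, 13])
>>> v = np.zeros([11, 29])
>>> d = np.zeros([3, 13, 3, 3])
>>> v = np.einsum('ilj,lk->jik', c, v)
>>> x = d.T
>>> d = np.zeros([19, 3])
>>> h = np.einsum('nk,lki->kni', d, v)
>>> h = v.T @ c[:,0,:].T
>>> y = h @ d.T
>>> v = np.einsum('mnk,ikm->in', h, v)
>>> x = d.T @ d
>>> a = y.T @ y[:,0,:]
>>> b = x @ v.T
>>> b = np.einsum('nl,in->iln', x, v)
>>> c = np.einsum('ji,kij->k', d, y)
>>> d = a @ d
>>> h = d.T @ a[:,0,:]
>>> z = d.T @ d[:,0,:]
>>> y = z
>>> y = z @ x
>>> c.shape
(29,)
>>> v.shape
(13, 3)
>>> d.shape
(19, 3, 3)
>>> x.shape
(3, 3)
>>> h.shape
(3, 3, 19)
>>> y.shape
(3, 3, 3)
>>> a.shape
(19, 3, 19)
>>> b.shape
(13, 3, 3)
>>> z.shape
(3, 3, 3)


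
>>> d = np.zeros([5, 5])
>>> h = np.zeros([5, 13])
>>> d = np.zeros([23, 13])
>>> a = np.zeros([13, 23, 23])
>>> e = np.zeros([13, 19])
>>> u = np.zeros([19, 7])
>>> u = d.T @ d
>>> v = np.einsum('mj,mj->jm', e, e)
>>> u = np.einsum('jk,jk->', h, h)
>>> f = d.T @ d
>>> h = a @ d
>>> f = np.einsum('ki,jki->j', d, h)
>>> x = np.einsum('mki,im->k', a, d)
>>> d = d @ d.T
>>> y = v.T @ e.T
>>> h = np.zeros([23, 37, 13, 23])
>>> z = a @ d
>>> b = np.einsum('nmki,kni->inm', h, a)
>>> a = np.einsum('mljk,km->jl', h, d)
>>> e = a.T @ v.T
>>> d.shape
(23, 23)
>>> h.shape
(23, 37, 13, 23)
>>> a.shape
(13, 37)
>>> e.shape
(37, 19)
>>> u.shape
()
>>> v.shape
(19, 13)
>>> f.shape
(13,)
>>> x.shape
(23,)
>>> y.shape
(13, 13)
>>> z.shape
(13, 23, 23)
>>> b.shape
(23, 23, 37)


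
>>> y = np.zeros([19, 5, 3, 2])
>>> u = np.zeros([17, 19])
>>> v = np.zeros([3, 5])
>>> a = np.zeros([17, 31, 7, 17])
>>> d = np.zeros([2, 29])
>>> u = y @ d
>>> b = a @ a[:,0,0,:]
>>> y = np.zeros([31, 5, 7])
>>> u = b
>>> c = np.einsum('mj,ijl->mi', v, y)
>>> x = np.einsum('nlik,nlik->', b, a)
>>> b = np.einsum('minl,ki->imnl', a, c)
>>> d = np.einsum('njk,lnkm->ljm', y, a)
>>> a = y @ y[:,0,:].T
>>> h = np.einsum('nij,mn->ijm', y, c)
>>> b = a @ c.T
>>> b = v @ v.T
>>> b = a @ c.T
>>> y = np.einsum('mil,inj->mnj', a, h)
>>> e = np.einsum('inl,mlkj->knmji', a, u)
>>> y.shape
(31, 7, 3)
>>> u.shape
(17, 31, 7, 17)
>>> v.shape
(3, 5)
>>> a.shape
(31, 5, 31)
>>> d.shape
(17, 5, 17)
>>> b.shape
(31, 5, 3)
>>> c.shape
(3, 31)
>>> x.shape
()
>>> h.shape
(5, 7, 3)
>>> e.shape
(7, 5, 17, 17, 31)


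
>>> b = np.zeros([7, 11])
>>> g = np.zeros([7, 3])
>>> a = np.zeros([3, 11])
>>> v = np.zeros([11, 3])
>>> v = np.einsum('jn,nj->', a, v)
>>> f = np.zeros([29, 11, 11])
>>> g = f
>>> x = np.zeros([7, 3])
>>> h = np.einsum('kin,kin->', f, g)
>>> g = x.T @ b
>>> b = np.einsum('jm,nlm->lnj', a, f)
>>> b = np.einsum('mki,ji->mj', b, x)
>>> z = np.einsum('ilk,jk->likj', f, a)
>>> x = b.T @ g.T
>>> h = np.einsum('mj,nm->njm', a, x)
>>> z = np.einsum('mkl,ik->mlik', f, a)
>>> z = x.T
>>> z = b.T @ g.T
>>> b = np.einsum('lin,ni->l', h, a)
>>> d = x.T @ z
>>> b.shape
(7,)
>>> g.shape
(3, 11)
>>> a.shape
(3, 11)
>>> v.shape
()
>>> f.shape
(29, 11, 11)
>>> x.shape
(7, 3)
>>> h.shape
(7, 11, 3)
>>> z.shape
(7, 3)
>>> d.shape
(3, 3)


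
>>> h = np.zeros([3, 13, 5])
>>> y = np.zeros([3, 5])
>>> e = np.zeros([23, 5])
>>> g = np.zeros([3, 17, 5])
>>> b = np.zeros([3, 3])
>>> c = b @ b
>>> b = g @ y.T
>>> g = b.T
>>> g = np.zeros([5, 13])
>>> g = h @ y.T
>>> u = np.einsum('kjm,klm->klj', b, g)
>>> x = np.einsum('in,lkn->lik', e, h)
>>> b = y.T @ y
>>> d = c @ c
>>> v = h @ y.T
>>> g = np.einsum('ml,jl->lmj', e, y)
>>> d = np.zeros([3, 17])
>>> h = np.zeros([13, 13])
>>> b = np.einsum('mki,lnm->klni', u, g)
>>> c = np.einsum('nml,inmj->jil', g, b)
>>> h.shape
(13, 13)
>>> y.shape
(3, 5)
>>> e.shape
(23, 5)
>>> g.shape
(5, 23, 3)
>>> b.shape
(13, 5, 23, 17)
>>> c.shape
(17, 13, 3)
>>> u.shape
(3, 13, 17)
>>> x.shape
(3, 23, 13)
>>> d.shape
(3, 17)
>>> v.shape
(3, 13, 3)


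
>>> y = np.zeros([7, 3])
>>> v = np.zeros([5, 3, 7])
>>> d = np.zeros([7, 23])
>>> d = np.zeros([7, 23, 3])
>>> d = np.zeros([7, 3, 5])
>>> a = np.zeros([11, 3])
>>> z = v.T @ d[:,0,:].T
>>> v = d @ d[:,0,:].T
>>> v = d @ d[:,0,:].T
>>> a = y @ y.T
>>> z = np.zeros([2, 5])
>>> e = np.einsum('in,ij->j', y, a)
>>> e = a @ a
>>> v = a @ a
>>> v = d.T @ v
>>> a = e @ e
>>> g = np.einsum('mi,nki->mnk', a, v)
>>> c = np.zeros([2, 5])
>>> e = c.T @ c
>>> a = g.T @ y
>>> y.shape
(7, 3)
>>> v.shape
(5, 3, 7)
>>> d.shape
(7, 3, 5)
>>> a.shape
(3, 5, 3)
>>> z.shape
(2, 5)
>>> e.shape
(5, 5)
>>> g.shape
(7, 5, 3)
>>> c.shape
(2, 5)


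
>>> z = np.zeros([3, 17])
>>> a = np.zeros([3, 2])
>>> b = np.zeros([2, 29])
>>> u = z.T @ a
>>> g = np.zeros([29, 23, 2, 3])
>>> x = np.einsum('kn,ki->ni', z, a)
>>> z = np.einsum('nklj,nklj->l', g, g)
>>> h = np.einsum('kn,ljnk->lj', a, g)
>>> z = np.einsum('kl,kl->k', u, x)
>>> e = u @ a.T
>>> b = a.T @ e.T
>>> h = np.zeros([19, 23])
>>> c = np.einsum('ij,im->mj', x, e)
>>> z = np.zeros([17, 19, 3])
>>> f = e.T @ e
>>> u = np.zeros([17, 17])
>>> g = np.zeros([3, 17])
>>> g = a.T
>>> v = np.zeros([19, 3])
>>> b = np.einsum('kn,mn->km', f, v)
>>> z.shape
(17, 19, 3)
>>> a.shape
(3, 2)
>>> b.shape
(3, 19)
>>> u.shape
(17, 17)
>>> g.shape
(2, 3)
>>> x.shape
(17, 2)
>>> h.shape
(19, 23)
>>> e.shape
(17, 3)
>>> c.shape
(3, 2)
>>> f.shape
(3, 3)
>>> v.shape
(19, 3)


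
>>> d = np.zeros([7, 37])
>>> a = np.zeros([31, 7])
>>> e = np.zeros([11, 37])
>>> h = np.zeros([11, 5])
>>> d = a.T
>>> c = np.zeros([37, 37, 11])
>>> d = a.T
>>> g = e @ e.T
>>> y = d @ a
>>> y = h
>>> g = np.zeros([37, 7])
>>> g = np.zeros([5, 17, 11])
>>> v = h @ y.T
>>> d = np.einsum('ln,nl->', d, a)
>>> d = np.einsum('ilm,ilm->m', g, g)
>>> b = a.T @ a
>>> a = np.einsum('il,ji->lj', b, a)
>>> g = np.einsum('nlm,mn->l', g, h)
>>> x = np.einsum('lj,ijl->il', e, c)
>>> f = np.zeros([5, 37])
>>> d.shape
(11,)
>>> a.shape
(7, 31)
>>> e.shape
(11, 37)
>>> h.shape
(11, 5)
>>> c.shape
(37, 37, 11)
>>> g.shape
(17,)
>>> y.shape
(11, 5)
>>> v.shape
(11, 11)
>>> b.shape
(7, 7)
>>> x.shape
(37, 11)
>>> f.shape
(5, 37)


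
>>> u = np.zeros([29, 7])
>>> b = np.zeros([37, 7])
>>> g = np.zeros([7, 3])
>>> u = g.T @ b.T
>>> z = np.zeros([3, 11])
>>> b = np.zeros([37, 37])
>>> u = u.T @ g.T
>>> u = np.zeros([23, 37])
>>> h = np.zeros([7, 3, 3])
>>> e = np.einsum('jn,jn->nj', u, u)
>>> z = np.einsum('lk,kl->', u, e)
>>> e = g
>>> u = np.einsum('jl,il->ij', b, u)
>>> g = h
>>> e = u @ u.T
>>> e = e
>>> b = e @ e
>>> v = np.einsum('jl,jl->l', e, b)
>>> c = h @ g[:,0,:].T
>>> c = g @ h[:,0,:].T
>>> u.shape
(23, 37)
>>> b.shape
(23, 23)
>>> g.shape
(7, 3, 3)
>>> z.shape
()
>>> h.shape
(7, 3, 3)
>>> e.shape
(23, 23)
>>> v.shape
(23,)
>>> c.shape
(7, 3, 7)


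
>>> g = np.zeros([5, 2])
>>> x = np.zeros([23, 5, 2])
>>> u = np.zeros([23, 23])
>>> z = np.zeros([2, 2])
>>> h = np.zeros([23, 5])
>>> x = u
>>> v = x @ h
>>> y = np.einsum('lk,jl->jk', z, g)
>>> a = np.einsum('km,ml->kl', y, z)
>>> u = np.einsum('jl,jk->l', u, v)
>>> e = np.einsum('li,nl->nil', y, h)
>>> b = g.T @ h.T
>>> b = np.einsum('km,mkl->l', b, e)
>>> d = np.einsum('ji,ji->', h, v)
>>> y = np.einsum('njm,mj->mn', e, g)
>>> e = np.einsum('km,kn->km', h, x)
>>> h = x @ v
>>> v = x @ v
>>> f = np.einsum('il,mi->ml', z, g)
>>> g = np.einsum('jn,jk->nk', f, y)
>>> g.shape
(2, 23)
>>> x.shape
(23, 23)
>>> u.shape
(23,)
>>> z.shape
(2, 2)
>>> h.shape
(23, 5)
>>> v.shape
(23, 5)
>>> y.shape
(5, 23)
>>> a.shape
(5, 2)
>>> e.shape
(23, 5)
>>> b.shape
(5,)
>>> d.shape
()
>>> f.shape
(5, 2)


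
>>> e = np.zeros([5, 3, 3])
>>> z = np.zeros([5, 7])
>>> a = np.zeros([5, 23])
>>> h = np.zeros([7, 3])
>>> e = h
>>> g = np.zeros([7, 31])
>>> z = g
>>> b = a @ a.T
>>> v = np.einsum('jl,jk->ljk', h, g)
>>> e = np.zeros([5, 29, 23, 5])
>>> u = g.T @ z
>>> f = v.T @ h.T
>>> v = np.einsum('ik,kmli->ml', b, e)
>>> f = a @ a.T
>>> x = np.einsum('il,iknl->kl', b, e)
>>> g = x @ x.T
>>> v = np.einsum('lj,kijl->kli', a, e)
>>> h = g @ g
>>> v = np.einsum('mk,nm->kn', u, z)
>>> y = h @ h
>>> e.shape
(5, 29, 23, 5)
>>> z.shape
(7, 31)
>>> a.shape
(5, 23)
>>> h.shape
(29, 29)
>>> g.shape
(29, 29)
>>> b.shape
(5, 5)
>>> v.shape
(31, 7)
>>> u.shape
(31, 31)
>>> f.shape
(5, 5)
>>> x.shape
(29, 5)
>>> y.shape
(29, 29)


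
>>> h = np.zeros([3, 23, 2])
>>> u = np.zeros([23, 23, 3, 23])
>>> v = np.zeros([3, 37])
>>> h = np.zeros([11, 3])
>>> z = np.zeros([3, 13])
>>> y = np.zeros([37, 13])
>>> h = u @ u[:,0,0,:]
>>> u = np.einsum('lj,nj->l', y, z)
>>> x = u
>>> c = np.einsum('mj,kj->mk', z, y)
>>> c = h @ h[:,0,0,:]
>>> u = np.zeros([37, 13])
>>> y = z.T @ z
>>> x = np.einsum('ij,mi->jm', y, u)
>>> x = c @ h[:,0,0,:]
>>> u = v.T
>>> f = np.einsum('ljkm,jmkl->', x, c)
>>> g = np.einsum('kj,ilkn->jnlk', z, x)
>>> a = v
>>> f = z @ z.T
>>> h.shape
(23, 23, 3, 23)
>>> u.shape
(37, 3)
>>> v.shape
(3, 37)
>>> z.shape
(3, 13)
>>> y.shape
(13, 13)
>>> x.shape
(23, 23, 3, 23)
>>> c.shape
(23, 23, 3, 23)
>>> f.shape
(3, 3)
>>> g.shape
(13, 23, 23, 3)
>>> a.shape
(3, 37)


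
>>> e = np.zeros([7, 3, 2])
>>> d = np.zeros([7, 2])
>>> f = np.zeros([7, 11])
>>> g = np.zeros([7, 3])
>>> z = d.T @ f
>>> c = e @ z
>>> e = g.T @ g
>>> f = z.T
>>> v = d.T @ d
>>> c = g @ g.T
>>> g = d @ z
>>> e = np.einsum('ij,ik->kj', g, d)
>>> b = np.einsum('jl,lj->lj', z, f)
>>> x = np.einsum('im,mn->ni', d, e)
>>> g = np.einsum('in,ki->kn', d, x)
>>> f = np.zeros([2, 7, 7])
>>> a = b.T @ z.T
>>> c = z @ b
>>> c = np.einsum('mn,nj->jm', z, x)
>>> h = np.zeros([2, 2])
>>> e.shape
(2, 11)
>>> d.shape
(7, 2)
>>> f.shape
(2, 7, 7)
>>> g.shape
(11, 2)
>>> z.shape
(2, 11)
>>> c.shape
(7, 2)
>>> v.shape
(2, 2)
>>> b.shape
(11, 2)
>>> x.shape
(11, 7)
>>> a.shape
(2, 2)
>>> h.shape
(2, 2)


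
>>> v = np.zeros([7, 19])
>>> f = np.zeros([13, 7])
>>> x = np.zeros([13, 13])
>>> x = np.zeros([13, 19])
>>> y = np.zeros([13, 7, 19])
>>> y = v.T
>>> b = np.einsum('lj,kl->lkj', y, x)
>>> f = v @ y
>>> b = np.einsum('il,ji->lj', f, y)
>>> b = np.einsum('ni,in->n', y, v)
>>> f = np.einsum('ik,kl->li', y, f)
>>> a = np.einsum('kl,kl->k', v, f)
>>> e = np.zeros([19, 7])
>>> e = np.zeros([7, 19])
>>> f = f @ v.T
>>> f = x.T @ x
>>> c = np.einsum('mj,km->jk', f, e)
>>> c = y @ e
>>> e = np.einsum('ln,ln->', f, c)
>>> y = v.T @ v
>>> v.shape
(7, 19)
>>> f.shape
(19, 19)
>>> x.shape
(13, 19)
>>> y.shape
(19, 19)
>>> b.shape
(19,)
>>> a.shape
(7,)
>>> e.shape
()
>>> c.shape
(19, 19)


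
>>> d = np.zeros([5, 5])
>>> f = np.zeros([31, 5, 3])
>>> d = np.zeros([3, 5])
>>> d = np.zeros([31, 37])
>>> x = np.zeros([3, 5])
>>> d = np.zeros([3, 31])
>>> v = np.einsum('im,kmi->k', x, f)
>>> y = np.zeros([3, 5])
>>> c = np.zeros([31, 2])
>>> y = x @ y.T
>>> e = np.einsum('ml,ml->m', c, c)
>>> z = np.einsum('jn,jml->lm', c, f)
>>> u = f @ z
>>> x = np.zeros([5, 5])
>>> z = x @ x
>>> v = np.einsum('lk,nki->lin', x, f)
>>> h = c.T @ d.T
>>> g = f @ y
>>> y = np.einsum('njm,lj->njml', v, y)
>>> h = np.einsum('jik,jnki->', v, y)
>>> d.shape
(3, 31)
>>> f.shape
(31, 5, 3)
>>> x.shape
(5, 5)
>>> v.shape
(5, 3, 31)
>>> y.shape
(5, 3, 31, 3)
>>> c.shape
(31, 2)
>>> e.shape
(31,)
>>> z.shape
(5, 5)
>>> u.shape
(31, 5, 5)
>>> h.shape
()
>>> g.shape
(31, 5, 3)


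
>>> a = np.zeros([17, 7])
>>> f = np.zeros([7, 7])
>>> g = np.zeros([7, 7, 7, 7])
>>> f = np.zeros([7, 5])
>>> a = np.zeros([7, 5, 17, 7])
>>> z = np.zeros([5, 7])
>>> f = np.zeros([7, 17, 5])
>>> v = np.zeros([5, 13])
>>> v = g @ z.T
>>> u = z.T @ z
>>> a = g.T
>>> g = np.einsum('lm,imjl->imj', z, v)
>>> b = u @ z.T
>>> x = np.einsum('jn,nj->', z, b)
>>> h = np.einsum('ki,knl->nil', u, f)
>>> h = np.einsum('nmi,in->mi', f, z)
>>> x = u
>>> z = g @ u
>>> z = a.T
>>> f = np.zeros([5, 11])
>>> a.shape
(7, 7, 7, 7)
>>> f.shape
(5, 11)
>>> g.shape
(7, 7, 7)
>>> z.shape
(7, 7, 7, 7)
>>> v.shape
(7, 7, 7, 5)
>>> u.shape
(7, 7)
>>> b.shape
(7, 5)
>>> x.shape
(7, 7)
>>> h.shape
(17, 5)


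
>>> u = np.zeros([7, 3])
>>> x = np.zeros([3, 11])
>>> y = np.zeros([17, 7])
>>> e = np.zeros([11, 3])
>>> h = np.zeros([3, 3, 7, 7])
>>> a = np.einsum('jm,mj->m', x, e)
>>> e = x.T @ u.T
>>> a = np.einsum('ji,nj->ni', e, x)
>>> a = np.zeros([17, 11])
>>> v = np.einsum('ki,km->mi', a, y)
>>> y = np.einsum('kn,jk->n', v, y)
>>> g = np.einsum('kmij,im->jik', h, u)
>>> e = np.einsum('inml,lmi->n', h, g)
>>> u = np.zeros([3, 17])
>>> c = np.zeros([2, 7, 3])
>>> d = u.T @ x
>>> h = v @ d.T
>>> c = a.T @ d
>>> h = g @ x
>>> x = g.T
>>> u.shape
(3, 17)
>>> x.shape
(3, 7, 7)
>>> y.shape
(11,)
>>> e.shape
(3,)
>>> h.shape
(7, 7, 11)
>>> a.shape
(17, 11)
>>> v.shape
(7, 11)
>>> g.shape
(7, 7, 3)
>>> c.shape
(11, 11)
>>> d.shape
(17, 11)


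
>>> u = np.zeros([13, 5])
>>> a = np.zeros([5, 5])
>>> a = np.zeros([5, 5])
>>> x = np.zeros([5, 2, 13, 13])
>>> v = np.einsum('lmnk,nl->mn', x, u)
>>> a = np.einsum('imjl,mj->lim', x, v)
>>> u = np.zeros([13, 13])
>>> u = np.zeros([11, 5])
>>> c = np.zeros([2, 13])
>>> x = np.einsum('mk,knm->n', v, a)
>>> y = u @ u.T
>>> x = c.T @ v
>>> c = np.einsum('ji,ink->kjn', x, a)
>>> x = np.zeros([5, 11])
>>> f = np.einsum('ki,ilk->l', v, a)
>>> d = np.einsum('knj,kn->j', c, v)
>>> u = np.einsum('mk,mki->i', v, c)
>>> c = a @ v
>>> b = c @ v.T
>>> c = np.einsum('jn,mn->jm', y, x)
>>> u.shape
(5,)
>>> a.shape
(13, 5, 2)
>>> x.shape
(5, 11)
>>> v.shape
(2, 13)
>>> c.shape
(11, 5)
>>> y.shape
(11, 11)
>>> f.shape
(5,)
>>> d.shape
(5,)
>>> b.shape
(13, 5, 2)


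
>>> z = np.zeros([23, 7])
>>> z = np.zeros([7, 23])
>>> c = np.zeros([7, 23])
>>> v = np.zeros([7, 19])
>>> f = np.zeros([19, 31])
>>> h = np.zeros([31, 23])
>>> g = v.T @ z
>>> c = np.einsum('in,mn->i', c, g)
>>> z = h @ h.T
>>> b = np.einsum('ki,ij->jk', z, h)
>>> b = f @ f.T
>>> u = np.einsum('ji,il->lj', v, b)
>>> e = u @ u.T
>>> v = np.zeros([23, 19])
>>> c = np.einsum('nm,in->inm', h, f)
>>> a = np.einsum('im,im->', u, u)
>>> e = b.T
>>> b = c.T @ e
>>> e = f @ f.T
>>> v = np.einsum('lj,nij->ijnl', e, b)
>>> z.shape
(31, 31)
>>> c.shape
(19, 31, 23)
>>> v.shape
(31, 19, 23, 19)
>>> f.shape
(19, 31)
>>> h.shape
(31, 23)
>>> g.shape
(19, 23)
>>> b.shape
(23, 31, 19)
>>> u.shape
(19, 7)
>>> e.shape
(19, 19)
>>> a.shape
()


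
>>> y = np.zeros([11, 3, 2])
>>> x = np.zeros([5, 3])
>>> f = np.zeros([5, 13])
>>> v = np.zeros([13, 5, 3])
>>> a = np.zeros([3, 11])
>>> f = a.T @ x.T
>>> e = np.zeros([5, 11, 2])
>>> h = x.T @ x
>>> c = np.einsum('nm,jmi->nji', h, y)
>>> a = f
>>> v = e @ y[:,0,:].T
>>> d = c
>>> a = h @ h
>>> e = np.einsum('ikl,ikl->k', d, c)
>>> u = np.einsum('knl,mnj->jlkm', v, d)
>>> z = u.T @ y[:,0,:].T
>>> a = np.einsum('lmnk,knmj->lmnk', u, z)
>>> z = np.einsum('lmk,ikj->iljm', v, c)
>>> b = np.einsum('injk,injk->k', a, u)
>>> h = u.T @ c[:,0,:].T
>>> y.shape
(11, 3, 2)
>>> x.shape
(5, 3)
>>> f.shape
(11, 5)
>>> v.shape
(5, 11, 11)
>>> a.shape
(2, 11, 5, 3)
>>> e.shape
(11,)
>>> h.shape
(3, 5, 11, 3)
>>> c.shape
(3, 11, 2)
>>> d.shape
(3, 11, 2)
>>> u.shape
(2, 11, 5, 3)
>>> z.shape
(3, 5, 2, 11)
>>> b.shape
(3,)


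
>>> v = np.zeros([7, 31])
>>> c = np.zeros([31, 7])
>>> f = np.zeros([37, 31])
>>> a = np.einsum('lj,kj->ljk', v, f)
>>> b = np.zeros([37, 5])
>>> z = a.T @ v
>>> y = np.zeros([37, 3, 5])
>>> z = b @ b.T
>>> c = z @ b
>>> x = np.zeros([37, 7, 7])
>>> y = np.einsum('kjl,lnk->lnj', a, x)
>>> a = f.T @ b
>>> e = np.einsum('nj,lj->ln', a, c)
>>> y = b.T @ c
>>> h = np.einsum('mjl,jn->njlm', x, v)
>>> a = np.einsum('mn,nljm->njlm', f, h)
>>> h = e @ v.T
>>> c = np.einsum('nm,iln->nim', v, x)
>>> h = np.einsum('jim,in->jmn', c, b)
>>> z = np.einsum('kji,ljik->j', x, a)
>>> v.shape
(7, 31)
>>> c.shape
(7, 37, 31)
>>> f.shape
(37, 31)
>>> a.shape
(31, 7, 7, 37)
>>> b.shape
(37, 5)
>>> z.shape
(7,)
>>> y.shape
(5, 5)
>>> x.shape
(37, 7, 7)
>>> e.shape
(37, 31)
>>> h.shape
(7, 31, 5)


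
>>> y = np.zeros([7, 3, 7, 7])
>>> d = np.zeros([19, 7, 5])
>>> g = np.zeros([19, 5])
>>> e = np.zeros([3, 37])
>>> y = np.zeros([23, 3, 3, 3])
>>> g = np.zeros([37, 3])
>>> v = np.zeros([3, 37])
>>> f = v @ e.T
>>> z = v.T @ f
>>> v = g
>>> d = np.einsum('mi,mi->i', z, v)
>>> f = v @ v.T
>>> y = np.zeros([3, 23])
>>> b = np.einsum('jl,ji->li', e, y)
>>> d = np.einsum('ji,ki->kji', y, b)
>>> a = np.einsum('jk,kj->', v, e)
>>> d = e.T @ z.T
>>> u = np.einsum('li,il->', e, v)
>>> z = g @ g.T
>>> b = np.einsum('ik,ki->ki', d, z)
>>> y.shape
(3, 23)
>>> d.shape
(37, 37)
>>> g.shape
(37, 3)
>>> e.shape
(3, 37)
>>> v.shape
(37, 3)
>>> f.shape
(37, 37)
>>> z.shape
(37, 37)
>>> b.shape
(37, 37)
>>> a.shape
()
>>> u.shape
()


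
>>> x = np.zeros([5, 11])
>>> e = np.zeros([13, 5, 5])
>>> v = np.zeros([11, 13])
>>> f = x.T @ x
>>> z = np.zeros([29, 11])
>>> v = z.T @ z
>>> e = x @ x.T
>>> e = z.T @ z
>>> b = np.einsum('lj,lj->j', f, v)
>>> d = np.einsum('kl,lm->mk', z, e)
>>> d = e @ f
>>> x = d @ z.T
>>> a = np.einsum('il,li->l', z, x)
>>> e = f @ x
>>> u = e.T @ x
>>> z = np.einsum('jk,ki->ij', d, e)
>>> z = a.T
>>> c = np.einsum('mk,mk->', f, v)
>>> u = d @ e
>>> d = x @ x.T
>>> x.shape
(11, 29)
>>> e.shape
(11, 29)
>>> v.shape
(11, 11)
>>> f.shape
(11, 11)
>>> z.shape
(11,)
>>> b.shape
(11,)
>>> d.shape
(11, 11)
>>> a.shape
(11,)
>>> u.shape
(11, 29)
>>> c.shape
()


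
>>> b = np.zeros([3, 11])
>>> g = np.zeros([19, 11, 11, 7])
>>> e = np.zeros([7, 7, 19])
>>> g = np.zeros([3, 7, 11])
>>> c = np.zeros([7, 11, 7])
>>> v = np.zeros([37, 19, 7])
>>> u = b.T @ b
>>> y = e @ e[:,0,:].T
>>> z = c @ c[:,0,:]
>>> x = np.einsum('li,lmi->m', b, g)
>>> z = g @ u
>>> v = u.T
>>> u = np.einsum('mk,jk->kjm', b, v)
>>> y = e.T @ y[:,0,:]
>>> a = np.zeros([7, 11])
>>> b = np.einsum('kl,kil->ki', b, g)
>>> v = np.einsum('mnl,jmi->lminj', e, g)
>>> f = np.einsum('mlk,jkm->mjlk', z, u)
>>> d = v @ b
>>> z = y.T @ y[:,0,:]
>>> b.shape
(3, 7)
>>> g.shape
(3, 7, 11)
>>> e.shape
(7, 7, 19)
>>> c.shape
(7, 11, 7)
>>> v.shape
(19, 7, 11, 7, 3)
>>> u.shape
(11, 11, 3)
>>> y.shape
(19, 7, 7)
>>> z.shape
(7, 7, 7)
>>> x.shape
(7,)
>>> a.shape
(7, 11)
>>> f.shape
(3, 11, 7, 11)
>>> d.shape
(19, 7, 11, 7, 7)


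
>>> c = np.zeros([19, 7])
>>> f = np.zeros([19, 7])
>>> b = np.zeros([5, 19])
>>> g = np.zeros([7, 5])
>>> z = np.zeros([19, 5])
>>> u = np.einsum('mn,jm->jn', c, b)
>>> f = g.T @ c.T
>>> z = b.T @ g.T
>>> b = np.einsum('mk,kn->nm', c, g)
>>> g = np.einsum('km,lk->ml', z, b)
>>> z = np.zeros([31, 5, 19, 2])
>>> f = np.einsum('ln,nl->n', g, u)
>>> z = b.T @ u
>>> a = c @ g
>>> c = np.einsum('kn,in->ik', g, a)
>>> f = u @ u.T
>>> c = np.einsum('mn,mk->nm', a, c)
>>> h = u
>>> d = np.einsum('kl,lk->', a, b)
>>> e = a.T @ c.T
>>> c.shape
(5, 19)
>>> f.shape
(5, 5)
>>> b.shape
(5, 19)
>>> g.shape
(7, 5)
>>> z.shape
(19, 7)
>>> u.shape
(5, 7)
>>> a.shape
(19, 5)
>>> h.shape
(5, 7)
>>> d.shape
()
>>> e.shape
(5, 5)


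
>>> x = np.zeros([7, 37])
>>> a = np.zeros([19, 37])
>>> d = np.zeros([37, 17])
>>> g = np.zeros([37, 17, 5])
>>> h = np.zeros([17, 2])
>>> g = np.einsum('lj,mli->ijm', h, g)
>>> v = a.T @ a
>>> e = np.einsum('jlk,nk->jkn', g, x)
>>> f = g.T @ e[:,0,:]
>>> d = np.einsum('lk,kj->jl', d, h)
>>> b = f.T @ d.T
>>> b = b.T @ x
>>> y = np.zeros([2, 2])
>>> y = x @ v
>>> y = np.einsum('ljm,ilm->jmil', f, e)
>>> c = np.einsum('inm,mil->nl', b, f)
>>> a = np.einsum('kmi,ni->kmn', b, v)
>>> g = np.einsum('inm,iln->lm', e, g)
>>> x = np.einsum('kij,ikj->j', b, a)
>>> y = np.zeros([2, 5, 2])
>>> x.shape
(37,)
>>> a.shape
(2, 2, 37)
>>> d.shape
(2, 37)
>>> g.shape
(2, 7)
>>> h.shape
(17, 2)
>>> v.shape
(37, 37)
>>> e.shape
(5, 37, 7)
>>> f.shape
(37, 2, 7)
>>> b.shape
(2, 2, 37)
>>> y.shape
(2, 5, 2)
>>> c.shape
(2, 7)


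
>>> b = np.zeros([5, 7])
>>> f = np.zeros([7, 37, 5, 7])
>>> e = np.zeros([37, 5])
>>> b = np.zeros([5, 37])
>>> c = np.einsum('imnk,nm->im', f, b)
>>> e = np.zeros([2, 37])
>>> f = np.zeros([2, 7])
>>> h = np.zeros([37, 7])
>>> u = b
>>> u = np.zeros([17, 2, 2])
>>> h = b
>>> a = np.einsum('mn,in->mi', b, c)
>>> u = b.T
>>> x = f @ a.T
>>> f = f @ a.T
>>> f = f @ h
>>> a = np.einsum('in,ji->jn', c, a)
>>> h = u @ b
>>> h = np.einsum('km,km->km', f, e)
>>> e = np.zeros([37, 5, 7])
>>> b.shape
(5, 37)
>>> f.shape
(2, 37)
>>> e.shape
(37, 5, 7)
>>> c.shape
(7, 37)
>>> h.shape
(2, 37)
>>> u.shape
(37, 5)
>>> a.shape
(5, 37)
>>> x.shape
(2, 5)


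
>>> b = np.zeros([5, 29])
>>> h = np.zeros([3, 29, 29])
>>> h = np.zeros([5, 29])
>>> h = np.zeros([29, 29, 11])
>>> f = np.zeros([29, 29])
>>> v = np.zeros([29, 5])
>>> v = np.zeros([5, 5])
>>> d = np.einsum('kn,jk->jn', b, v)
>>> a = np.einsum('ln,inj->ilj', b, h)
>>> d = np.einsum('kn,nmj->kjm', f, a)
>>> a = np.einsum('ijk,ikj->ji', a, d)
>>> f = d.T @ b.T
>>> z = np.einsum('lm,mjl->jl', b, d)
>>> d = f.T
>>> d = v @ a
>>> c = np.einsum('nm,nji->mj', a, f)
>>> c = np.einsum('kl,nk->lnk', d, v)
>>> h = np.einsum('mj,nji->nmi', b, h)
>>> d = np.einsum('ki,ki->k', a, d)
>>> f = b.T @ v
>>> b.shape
(5, 29)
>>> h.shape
(29, 5, 11)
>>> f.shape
(29, 5)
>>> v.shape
(5, 5)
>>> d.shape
(5,)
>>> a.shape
(5, 29)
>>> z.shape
(11, 5)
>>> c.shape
(29, 5, 5)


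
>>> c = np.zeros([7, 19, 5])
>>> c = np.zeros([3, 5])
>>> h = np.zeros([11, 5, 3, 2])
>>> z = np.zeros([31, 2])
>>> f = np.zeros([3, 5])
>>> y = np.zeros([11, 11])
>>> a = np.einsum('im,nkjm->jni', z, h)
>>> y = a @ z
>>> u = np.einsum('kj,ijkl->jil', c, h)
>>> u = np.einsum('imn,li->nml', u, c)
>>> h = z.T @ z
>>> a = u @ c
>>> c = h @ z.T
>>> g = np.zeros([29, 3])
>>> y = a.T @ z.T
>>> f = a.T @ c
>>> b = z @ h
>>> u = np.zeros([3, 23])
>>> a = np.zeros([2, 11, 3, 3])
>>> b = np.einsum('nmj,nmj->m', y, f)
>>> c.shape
(2, 31)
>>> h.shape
(2, 2)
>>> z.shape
(31, 2)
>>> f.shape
(5, 11, 31)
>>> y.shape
(5, 11, 31)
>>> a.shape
(2, 11, 3, 3)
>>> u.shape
(3, 23)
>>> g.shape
(29, 3)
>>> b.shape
(11,)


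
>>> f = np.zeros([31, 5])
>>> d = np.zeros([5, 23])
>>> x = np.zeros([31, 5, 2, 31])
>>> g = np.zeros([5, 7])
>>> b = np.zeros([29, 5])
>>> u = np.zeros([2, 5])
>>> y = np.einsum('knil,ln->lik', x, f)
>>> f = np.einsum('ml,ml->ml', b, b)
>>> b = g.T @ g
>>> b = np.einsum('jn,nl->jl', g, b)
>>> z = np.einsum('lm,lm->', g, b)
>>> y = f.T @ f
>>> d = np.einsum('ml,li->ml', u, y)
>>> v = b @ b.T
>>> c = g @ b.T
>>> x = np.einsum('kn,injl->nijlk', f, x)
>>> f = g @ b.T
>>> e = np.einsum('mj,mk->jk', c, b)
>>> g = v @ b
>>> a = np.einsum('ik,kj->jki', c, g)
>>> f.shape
(5, 5)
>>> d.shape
(2, 5)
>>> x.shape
(5, 31, 2, 31, 29)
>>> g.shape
(5, 7)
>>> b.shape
(5, 7)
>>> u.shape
(2, 5)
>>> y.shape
(5, 5)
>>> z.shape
()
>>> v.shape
(5, 5)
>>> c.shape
(5, 5)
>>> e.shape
(5, 7)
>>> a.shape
(7, 5, 5)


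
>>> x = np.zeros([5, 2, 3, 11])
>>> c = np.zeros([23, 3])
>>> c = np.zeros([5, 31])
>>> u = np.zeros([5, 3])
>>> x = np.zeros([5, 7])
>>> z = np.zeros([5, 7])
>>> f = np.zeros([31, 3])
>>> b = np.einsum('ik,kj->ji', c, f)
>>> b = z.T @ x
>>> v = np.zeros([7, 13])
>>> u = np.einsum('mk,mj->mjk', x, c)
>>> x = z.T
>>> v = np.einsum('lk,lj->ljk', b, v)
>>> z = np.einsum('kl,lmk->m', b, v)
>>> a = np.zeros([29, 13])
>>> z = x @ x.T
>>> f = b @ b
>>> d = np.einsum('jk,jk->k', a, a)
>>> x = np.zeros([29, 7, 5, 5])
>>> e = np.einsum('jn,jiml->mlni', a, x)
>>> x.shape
(29, 7, 5, 5)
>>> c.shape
(5, 31)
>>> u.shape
(5, 31, 7)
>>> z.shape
(7, 7)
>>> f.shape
(7, 7)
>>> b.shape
(7, 7)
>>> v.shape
(7, 13, 7)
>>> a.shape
(29, 13)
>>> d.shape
(13,)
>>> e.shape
(5, 5, 13, 7)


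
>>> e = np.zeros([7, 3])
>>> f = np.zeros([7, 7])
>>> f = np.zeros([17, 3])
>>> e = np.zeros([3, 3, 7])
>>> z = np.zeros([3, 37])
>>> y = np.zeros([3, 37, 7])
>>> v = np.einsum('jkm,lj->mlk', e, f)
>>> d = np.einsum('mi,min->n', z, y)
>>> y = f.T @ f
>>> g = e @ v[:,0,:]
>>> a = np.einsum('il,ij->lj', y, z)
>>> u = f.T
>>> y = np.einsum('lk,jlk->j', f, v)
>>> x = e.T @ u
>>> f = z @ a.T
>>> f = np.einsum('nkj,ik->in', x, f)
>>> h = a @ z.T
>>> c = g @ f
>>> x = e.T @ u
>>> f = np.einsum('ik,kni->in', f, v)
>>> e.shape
(3, 3, 7)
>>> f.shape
(3, 17)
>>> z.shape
(3, 37)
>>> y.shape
(7,)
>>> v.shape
(7, 17, 3)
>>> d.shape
(7,)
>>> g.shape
(3, 3, 3)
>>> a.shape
(3, 37)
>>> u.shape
(3, 17)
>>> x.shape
(7, 3, 17)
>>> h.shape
(3, 3)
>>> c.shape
(3, 3, 7)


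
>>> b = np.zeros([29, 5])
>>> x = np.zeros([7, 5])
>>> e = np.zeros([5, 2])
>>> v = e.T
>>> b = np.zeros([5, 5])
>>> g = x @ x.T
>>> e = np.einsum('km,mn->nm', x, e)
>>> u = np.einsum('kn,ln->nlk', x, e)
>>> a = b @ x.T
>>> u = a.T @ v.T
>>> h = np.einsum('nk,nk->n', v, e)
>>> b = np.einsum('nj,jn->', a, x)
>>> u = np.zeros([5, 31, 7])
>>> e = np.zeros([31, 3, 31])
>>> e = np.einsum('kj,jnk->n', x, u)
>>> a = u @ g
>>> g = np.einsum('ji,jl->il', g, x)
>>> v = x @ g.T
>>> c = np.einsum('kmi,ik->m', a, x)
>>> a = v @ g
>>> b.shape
()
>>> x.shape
(7, 5)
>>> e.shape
(31,)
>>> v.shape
(7, 7)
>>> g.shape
(7, 5)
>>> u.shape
(5, 31, 7)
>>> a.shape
(7, 5)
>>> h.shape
(2,)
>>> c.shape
(31,)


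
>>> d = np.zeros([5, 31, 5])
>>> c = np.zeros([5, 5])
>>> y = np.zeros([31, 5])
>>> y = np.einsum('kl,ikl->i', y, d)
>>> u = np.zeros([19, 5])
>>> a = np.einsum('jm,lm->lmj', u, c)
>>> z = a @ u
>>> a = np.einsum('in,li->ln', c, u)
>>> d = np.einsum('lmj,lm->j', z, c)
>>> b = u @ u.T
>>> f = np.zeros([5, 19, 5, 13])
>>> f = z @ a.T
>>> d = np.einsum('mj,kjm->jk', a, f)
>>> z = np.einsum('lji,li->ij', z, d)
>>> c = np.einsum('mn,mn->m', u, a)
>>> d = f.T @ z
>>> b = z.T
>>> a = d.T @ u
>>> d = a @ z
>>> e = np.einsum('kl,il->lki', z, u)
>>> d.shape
(5, 5, 5)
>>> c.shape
(19,)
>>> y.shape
(5,)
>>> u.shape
(19, 5)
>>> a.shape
(5, 5, 5)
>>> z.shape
(5, 5)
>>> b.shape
(5, 5)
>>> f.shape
(5, 5, 19)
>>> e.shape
(5, 5, 19)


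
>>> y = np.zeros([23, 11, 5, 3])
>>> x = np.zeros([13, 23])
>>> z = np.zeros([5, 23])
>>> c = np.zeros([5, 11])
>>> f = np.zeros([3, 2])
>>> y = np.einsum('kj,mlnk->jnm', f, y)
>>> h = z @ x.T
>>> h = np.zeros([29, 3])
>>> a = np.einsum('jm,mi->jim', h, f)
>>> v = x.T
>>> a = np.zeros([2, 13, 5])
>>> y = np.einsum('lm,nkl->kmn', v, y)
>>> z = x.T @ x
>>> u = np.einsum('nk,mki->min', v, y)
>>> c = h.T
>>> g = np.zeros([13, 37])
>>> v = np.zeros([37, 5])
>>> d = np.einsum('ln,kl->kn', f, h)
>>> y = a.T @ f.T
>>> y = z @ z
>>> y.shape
(23, 23)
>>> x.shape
(13, 23)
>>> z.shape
(23, 23)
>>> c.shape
(3, 29)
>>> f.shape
(3, 2)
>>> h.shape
(29, 3)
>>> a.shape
(2, 13, 5)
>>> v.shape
(37, 5)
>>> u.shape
(5, 2, 23)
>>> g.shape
(13, 37)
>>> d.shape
(29, 2)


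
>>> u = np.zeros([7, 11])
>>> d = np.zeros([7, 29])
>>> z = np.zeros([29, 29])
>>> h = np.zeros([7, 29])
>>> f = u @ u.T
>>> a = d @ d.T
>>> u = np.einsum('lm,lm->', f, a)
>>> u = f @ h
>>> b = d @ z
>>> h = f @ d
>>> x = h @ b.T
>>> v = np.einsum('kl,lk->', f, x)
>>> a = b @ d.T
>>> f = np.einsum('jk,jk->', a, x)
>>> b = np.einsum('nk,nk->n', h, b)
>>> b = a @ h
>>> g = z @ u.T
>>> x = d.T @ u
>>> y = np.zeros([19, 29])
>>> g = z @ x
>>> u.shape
(7, 29)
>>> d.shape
(7, 29)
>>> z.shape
(29, 29)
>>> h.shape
(7, 29)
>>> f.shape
()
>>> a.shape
(7, 7)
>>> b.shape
(7, 29)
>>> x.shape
(29, 29)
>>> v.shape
()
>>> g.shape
(29, 29)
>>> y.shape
(19, 29)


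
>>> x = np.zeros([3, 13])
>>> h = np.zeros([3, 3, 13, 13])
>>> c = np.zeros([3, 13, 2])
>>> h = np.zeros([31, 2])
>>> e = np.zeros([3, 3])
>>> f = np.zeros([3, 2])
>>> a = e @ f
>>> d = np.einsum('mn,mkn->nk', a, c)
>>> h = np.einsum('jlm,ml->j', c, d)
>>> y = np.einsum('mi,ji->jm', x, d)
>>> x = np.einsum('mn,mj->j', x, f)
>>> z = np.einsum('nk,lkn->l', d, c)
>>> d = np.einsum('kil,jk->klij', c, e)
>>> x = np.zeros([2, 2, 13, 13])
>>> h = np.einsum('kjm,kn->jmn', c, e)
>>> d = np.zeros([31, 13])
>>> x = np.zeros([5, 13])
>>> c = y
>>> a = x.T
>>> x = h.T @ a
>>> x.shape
(3, 2, 5)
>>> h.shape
(13, 2, 3)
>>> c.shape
(2, 3)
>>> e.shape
(3, 3)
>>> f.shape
(3, 2)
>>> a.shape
(13, 5)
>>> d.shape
(31, 13)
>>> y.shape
(2, 3)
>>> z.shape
(3,)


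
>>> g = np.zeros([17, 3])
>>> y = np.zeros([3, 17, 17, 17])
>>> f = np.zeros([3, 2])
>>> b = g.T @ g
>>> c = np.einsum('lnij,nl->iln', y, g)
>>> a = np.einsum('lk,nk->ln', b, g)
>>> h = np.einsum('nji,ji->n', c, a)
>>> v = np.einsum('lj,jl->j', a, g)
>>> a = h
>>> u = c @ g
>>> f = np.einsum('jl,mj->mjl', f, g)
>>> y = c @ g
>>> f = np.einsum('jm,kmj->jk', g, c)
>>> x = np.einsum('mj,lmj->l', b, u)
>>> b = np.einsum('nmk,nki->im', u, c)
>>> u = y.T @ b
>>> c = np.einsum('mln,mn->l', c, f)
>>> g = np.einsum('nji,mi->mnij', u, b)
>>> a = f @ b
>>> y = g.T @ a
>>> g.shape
(17, 3, 3, 3)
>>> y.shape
(3, 3, 3, 3)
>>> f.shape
(17, 17)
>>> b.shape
(17, 3)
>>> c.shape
(3,)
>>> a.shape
(17, 3)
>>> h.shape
(17,)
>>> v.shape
(17,)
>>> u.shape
(3, 3, 3)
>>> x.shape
(17,)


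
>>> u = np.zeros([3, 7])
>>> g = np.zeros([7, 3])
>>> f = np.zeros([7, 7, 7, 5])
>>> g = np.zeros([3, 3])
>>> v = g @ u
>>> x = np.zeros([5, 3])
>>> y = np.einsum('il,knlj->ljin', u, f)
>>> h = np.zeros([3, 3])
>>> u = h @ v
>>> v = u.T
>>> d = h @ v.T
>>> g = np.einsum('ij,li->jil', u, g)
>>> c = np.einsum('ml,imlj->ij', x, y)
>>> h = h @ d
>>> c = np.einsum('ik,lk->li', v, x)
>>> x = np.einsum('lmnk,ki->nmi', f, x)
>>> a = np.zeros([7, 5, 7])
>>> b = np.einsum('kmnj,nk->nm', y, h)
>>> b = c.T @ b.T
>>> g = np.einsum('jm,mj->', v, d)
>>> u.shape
(3, 7)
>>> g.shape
()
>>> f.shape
(7, 7, 7, 5)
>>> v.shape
(7, 3)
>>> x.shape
(7, 7, 3)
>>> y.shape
(7, 5, 3, 7)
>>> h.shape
(3, 7)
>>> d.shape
(3, 7)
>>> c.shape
(5, 7)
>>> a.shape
(7, 5, 7)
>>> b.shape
(7, 3)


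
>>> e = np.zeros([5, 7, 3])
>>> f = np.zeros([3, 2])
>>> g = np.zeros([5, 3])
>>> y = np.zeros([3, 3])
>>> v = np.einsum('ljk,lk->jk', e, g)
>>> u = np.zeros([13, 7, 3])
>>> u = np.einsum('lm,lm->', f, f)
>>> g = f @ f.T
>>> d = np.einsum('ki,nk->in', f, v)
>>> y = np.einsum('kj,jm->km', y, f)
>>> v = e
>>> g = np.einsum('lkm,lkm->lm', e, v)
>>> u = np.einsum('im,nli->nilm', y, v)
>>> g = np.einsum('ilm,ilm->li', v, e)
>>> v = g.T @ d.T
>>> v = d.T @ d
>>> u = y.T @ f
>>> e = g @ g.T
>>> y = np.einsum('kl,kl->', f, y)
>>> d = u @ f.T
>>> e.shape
(7, 7)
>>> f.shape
(3, 2)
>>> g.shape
(7, 5)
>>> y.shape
()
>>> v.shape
(7, 7)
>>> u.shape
(2, 2)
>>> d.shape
(2, 3)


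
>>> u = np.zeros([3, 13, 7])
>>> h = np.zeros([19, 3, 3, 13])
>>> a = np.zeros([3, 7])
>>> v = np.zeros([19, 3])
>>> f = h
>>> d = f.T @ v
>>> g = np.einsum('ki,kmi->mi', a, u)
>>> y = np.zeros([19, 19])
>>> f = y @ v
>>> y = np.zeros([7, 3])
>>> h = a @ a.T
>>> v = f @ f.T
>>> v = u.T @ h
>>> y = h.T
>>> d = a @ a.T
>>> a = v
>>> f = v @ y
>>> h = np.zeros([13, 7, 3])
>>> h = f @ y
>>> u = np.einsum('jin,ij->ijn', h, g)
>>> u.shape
(13, 7, 3)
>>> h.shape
(7, 13, 3)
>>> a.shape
(7, 13, 3)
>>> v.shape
(7, 13, 3)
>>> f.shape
(7, 13, 3)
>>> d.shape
(3, 3)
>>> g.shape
(13, 7)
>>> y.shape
(3, 3)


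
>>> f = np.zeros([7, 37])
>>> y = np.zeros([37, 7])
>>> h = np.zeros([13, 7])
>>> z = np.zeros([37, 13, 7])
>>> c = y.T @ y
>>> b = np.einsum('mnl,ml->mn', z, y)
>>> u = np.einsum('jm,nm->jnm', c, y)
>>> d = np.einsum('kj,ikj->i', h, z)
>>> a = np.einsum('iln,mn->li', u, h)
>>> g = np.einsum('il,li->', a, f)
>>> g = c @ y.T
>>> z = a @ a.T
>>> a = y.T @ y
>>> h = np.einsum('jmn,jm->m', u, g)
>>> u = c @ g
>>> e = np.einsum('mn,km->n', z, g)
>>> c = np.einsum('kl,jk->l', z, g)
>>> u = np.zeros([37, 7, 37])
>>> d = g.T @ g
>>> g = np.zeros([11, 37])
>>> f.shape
(7, 37)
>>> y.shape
(37, 7)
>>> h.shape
(37,)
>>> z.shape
(37, 37)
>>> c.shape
(37,)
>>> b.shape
(37, 13)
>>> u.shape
(37, 7, 37)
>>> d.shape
(37, 37)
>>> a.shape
(7, 7)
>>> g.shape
(11, 37)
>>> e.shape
(37,)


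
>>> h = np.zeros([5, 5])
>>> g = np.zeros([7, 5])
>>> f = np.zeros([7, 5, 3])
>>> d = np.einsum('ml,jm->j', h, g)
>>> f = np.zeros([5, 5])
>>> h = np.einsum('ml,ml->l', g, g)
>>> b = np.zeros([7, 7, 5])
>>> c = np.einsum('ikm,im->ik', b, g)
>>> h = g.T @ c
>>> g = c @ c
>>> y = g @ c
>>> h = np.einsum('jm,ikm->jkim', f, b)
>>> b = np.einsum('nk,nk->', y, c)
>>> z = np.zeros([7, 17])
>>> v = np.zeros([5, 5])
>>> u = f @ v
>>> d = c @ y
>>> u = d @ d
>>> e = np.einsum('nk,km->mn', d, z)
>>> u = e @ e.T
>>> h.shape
(5, 7, 7, 5)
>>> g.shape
(7, 7)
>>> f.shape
(5, 5)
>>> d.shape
(7, 7)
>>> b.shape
()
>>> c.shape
(7, 7)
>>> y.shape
(7, 7)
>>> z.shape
(7, 17)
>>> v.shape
(5, 5)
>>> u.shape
(17, 17)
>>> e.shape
(17, 7)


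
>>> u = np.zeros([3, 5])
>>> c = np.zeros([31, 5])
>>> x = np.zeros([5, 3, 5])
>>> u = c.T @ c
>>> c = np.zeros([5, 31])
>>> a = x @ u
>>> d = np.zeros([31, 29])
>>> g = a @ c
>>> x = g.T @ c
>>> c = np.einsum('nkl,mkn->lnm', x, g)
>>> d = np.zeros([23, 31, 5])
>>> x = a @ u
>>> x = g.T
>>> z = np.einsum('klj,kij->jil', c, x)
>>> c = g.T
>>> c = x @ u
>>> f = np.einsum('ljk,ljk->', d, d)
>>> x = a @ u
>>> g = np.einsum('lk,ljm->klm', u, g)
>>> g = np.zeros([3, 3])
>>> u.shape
(5, 5)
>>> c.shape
(31, 3, 5)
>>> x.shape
(5, 3, 5)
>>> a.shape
(5, 3, 5)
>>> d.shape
(23, 31, 5)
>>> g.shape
(3, 3)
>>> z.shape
(5, 3, 31)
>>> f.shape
()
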